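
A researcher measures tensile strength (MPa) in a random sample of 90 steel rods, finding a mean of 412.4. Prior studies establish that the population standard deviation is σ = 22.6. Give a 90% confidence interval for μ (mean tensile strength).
(408.48, 416.32)

z-interval (σ known):
z* = 1.645 for 90% confidence

Margin of error = z* · σ/√n = 1.645 · 22.6/√90 = 3.92

CI: (412.4 - 3.92, 412.4 + 3.92) = (408.48, 416.32)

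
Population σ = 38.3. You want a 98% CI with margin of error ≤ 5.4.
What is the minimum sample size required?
n ≥ 273

For margin E ≤ 5.4:
n ≥ (z* · σ / E)²
n ≥ (2.326 · 38.3 / 5.4)²
n ≥ 272.16

Minimum n = 273 (rounding up)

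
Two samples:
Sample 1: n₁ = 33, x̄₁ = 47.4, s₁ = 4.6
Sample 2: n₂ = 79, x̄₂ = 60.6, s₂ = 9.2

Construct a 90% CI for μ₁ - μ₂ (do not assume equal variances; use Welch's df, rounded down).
(-15.37, -11.03)

Difference: x̄₁ - x̄₂ = -13.20
SE = √(s₁²/n₁ + s₂²/n₂) = √(4.6²/33 + 9.2²/79) = 1.3087
df = 106.40 → 106 (Welch–Satterthwaite, rounded down)
t* = 1.659

CI: -13.20 ± 1.659 · 1.3087 = -13.20 ± 2.17 = (-15.37, -11.03)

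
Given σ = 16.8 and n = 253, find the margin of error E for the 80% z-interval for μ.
Margin of error = 1.35

Margin of error = z* · σ/√n
= 1.282 · 16.8/√253
= 1.282 · 16.8/15.9060
= 1.35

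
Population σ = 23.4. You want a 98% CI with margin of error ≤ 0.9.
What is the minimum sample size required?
n ≥ 3658

For margin E ≤ 0.9:
n ≥ (z* · σ / E)²
n ≥ (2.326 · 23.4 / 0.9)²
n ≥ 3657.35

Minimum n = 3658 (rounding up)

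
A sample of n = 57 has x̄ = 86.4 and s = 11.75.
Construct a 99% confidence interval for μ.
(82.25, 90.55)

t-interval (σ unknown):
df = n - 1 = 56
t* = 2.667 for 99% confidence

Margin of error = t* · s/√n = 2.667 · 11.75/√57 = 4.15

CI: (82.25, 90.55)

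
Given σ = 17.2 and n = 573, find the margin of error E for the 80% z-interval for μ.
Margin of error = 0.92

Margin of error = z* · σ/√n
= 1.282 · 17.2/√573
= 1.282 · 17.2/23.9374
= 0.92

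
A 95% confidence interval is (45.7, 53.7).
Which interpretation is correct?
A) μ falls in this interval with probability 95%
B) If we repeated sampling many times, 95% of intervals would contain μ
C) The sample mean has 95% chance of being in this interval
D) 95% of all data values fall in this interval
B

A) Wrong — μ is fixed; the randomness lives in the interval, not in μ.
B) Correct — this is the frequentist long-run coverage interpretation.
C) Wrong — x̄ is observed and sits in the interval by construction.
D) Wrong — a CI is about the parameter μ, not individual data values.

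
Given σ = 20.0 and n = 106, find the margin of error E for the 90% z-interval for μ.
Margin of error = 3.20

Margin of error = z* · σ/√n
= 1.645 · 20.0/√106
= 1.645 · 20.0/10.2956
= 3.20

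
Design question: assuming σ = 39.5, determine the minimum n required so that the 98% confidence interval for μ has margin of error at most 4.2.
n ≥ 479

For margin E ≤ 4.2:
n ≥ (z* · σ / E)²
n ≥ (2.326 · 39.5 / 4.2)²
n ≥ 478.54

Minimum n = 479 (rounding up)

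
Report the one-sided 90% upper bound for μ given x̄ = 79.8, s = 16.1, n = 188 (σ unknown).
μ ≤ 81.31

Upper bound (one-sided):
t* = 1.286 (one-sided for 90%)
Upper bound = x̄ + t* · s/√n = 79.8 + 1.286 · 16.1/√188 = 81.31

We are 90% confident that μ ≤ 81.31.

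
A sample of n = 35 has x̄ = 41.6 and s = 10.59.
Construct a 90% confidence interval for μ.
(38.57, 44.63)

t-interval (σ unknown):
df = n - 1 = 34
t* = 1.691 for 90% confidence

Margin of error = t* · s/√n = 1.691 · 10.59/√35 = 3.03

CI: (38.57, 44.63)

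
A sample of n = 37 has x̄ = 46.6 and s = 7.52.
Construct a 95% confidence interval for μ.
(44.09, 49.11)

t-interval (σ unknown):
df = n - 1 = 36
t* = 2.028 for 95% confidence

Margin of error = t* · s/√n = 2.028 · 7.52/√37 = 2.51

CI: (44.09, 49.11)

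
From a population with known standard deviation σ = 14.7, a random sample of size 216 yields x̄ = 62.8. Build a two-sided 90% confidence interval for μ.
(61.15, 64.45)

z-interval (σ known):
z* = 1.645 for 90% confidence

Margin of error = z* · σ/√n = 1.645 · 14.7/√216 = 1.65

CI: (62.8 - 1.65, 62.8 + 1.65) = (61.15, 64.45)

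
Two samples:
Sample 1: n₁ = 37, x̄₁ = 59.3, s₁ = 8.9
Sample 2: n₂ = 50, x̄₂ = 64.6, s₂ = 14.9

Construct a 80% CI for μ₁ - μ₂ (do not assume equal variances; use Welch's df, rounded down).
(-8.61, -1.99)

Difference: x̄₁ - x̄₂ = -5.30
SE = √(s₁²/n₁ + s₂²/n₂) = √(8.9²/37 + 14.9²/50) = 2.5653
df = 81.77 → 81 (Welch–Satterthwaite, rounded down)
t* = 1.292

CI: -5.30 ± 1.292 · 2.5653 = -5.30 ± 3.31 = (-8.61, -1.99)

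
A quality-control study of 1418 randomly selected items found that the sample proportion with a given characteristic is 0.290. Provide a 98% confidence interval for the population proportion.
(0.262, 0.318)

Proportion CI:
SE = √(p̂(1-p̂)/n) = √(0.290 · 0.710 / 1418) = 0.01205

z* = 2.326
Margin = z* · SE = 2.326 · 0.01205 = 0.0280

CI: 0.290 ± 0.0280 = (0.262, 0.318)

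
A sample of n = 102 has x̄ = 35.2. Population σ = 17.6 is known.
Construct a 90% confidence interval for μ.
(32.33, 38.07)

z-interval (σ known):
z* = 1.645 for 90% confidence

Margin of error = z* · σ/√n = 1.645 · 17.6/√102 = 2.87

CI: (35.2 - 2.87, 35.2 + 2.87) = (32.33, 38.07)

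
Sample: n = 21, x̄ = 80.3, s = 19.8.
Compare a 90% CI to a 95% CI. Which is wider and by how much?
95% CI is wider by 3.12

df = 20
90% CI: t* = 1.725, (72.85, 87.75), width = 2 · t* · s/√n = 14.91
95% CI: t* = 2.086, (71.29, 89.31), width = 2 · t* · s/√n = 18.03

The 95% CI is wider by 18.03 - 14.91 = 3.12.
Higher confidence requires a wider interval.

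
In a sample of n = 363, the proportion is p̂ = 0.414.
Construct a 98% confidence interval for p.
(0.354, 0.474)

Proportion CI:
SE = √(p̂(1-p̂)/n) = √(0.414 · 0.586 / 363) = 0.02585

z* = 2.326
Margin = z* · SE = 2.326 · 0.02585 = 0.0601

CI: 0.414 ± 0.0601 = (0.354, 0.474)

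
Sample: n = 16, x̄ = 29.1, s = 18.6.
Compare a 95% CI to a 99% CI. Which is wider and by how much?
99% CI is wider by 7.59

df = 15
95% CI: t* = 2.131, (19.19, 39.01), width = 2 · t* · s/√n = 19.82
99% CI: t* = 2.947, (15.40, 42.80), width = 2 · t* · s/√n = 27.41

The 99% CI is wider by 27.41 - 19.82 = 7.59.
Higher confidence requires a wider interval.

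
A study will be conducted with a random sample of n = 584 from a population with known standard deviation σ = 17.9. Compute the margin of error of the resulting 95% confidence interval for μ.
Margin of error = 1.45

Margin of error = z* · σ/√n
= 1.960 · 17.9/√584
= 1.960 · 17.9/24.1661
= 1.45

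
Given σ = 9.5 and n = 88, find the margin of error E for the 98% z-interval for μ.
Margin of error = 2.36

Margin of error = z* · σ/√n
= 2.326 · 9.5/√88
= 2.326 · 9.5/9.3808
= 2.36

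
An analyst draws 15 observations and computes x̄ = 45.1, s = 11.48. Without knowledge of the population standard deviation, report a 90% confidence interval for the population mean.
(39.88, 50.32)

t-interval (σ unknown):
df = n - 1 = 14
t* = 1.761 for 90% confidence

Margin of error = t* · s/√n = 1.761 · 11.48/√15 = 5.22

CI: (39.88, 50.32)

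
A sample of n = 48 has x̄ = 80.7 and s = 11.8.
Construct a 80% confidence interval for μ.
(78.49, 82.91)

t-interval (σ unknown):
df = n - 1 = 47
t* = 1.300 for 80% confidence

Margin of error = t* · s/√n = 1.300 · 11.8/√48 = 2.21

CI: (78.49, 82.91)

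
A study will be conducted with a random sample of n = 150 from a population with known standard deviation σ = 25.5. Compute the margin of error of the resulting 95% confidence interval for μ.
Margin of error = 4.08

Margin of error = z* · σ/√n
= 1.960 · 25.5/√150
= 1.960 · 25.5/12.2474
= 4.08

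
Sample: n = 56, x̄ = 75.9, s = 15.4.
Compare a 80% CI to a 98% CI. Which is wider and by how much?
98% CI is wider by 4.52

df = 55
80% CI: t* = 1.297, (73.23, 78.57), width = 2 · t* · s/√n = 5.34
98% CI: t* = 2.396, (70.97, 80.83), width = 2 · t* · s/√n = 9.86

The 98% CI is wider by 9.86 - 5.34 = 4.52.
Higher confidence requires a wider interval.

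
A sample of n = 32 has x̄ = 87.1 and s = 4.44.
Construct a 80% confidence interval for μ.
(86.07, 88.13)

t-interval (σ unknown):
df = n - 1 = 31
t* = 1.309 for 80% confidence

Margin of error = t* · s/√n = 1.309 · 4.44/√32 = 1.03

CI: (86.07, 88.13)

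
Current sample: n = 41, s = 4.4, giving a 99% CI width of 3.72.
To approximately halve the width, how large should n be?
n ≈ 164

CI width ∝ 1/√n
To reduce width by factor 2, need √n to grow by 2 → need 2² = 4 times as many samples.

Current: n = 41, width = 3.72
New: n = 164, width ≈ 1.79

Width reduced by factor of 3.72/1.79 = 2.08.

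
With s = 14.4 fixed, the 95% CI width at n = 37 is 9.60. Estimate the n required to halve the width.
n ≈ 148

CI width ∝ 1/√n
To reduce width by factor 2, need √n to grow by 2 → need 2² = 4 times as many samples.

Current: n = 37, width = 9.60
New: n = 148, width ≈ 4.68

Width reduced by factor of 9.60/4.68 = 2.05.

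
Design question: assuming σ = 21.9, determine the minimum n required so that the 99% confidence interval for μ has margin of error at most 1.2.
n ≥ 2211

For margin E ≤ 1.2:
n ≥ (z* · σ / E)²
n ≥ (2.576 · 21.9 / 1.2)²
n ≥ 2210.13

Minimum n = 2211 (rounding up)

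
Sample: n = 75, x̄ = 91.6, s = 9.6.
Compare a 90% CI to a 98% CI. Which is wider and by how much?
98% CI is wider by 1.58

df = 74
90% CI: t* = 1.666, (89.75, 93.45), width = 2 · t* · s/√n = 3.69
98% CI: t* = 2.378, (88.96, 94.24), width = 2 · t* · s/√n = 5.27

The 98% CI is wider by 5.27 - 3.69 = 1.58.
Higher confidence requires a wider interval.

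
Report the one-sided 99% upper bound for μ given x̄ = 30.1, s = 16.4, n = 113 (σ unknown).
μ ≤ 33.74

Upper bound (one-sided):
t* = 2.360 (one-sided for 99%)
Upper bound = x̄ + t* · s/√n = 30.1 + 2.360 · 16.4/√113 = 33.74

We are 99% confident that μ ≤ 33.74.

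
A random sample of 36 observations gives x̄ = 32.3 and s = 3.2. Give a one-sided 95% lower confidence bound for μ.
μ ≥ 31.40

Lower bound (one-sided):
t* = 1.690 (one-sided for 95%)
Lower bound = x̄ - t* · s/√n = 32.3 - 1.690 · 3.2/√36 = 31.40

We are 95% confident that μ ≥ 31.40.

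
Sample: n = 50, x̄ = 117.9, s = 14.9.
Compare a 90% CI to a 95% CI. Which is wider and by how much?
95% CI is wider by 1.40

df = 49
90% CI: t* = 1.677, (114.37, 121.43), width = 2 · t* · s/√n = 7.07
95% CI: t* = 2.010, (113.66, 122.14), width = 2 · t* · s/√n = 8.47

The 95% CI is wider by 8.47 - 7.07 = 1.40.
Higher confidence requires a wider interval.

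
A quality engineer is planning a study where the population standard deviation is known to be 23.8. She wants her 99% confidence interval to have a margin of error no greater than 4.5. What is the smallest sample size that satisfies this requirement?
n ≥ 186

For margin E ≤ 4.5:
n ≥ (z* · σ / E)²
n ≥ (2.576 · 23.8 / 4.5)²
n ≥ 185.62

Minimum n = 186 (rounding up)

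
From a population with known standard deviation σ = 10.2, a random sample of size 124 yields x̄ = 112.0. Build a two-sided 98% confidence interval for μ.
(109.87, 114.13)

z-interval (σ known):
z* = 2.326 for 98% confidence

Margin of error = z* · σ/√n = 2.326 · 10.2/√124 = 2.13

CI: (112.0 - 2.13, 112.0 + 2.13) = (109.87, 114.13)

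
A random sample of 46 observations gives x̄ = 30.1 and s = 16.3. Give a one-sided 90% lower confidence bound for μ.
μ ≥ 26.97

Lower bound (one-sided):
t* = 1.301 (one-sided for 90%)
Lower bound = x̄ - t* · s/√n = 30.1 - 1.301 · 16.3/√46 = 26.97

We are 90% confident that μ ≥ 26.97.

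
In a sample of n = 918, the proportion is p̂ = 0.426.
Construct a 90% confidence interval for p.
(0.399, 0.453)

Proportion CI:
SE = √(p̂(1-p̂)/n) = √(0.426 · 0.574 / 918) = 0.01632

z* = 1.645
Margin = z* · SE = 1.645 · 0.01632 = 0.0268

CI: 0.426 ± 0.0268 = (0.399, 0.453)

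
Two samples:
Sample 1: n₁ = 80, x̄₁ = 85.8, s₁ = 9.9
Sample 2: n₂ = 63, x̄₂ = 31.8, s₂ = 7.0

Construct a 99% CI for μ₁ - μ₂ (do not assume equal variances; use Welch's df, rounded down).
(50.30, 57.70)

Difference: x̄₁ - x̄₂ = 54.00
SE = √(s₁²/n₁ + s₂²/n₂) = √(9.9²/80 + 7.0²/63) = 1.4152
df = 139.50 → 139 (Welch–Satterthwaite, rounded down)
t* = 2.612

CI: 54.00 ± 2.612 · 1.4152 = 54.00 ± 3.70 = (50.30, 57.70)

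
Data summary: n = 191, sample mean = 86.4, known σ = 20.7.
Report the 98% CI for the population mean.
(82.92, 89.88)

z-interval (σ known):
z* = 2.326 for 98% confidence

Margin of error = z* · σ/√n = 2.326 · 20.7/√191 = 3.48

CI: (86.4 - 3.48, 86.4 + 3.48) = (82.92, 89.88)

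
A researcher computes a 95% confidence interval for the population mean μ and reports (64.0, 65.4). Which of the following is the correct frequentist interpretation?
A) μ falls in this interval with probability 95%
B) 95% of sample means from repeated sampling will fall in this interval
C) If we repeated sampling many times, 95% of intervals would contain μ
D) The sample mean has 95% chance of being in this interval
C

A) Wrong — μ is fixed; the randomness lives in the interval, not in μ.
B) Wrong — coverage applies to intervals containing μ, not to future x̄ values.
C) Correct — this is the frequentist long-run coverage interpretation.
D) Wrong — x̄ is observed and sits in the interval by construction.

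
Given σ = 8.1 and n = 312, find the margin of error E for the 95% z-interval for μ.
Margin of error = 0.90

Margin of error = z* · σ/√n
= 1.960 · 8.1/√312
= 1.960 · 8.1/17.6635
= 0.90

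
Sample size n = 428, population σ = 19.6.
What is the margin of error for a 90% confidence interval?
Margin of error = 1.56

Margin of error = z* · σ/√n
= 1.645 · 19.6/√428
= 1.645 · 19.6/20.6882
= 1.56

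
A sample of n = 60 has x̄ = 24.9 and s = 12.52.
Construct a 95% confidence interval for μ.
(21.67, 28.13)

t-interval (σ unknown):
df = n - 1 = 59
t* = 2.001 for 95% confidence

Margin of error = t* · s/√n = 2.001 · 12.52/√60 = 3.23

CI: (21.67, 28.13)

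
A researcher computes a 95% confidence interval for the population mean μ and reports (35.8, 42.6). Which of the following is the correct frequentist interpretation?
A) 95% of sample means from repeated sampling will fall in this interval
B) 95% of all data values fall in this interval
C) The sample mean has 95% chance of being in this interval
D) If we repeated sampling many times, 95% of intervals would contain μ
D

A) Wrong — coverage applies to intervals containing μ, not to future x̄ values.
B) Wrong — a CI is about the parameter μ, not individual data values.
C) Wrong — x̄ is observed and sits in the interval by construction.
D) Correct — this is the frequentist long-run coverage interpretation.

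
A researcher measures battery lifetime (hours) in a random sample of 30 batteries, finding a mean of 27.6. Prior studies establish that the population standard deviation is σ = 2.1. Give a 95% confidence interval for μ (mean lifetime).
(26.85, 28.35)

z-interval (σ known):
z* = 1.960 for 95% confidence

Margin of error = z* · σ/√n = 1.960 · 2.1/√30 = 0.75

CI: (27.6 - 0.75, 27.6 + 0.75) = (26.85, 28.35)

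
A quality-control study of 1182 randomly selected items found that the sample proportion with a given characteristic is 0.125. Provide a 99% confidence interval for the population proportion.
(0.100, 0.150)

Proportion CI:
SE = √(p̂(1-p̂)/n) = √(0.125 · 0.875 / 1182) = 0.00962

z* = 2.576
Margin = z* · SE = 2.576 · 0.00962 = 0.0248

CI: 0.125 ± 0.0248 = (0.100, 0.150)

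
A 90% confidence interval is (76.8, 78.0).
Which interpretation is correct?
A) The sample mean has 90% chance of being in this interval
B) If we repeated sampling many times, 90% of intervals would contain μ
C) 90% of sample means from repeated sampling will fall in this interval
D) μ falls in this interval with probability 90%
B

A) Wrong — x̄ is observed and sits in the interval by construction.
B) Correct — this is the frequentist long-run coverage interpretation.
C) Wrong — coverage applies to intervals containing μ, not to future x̄ values.
D) Wrong — μ is fixed; the randomness lives in the interval, not in μ.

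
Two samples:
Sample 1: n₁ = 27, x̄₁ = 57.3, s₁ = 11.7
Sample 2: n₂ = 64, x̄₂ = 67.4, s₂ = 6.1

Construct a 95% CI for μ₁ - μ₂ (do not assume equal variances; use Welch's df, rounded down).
(-14.94, -5.26)

Difference: x̄₁ - x̄₂ = -10.10
SE = √(s₁²/n₁ + s₂²/n₂) = √(11.7²/27 + 6.1²/64) = 2.3773
df = 32.13 → 32 (Welch–Satterthwaite, rounded down)
t* = 2.037

CI: -10.10 ± 2.037 · 2.3773 = -10.10 ± 4.84 = (-14.94, -5.26)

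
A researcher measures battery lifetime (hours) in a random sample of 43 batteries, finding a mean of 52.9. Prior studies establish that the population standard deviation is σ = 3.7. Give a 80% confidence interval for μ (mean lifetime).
(52.18, 53.62)

z-interval (σ known):
z* = 1.282 for 80% confidence

Margin of error = z* · σ/√n = 1.282 · 3.7/√43 = 0.72

CI: (52.9 - 0.72, 52.9 + 0.72) = (52.18, 53.62)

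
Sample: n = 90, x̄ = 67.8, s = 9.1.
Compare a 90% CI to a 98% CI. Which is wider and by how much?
98% CI is wider by 1.35

df = 89
90% CI: t* = 1.662, (66.21, 69.39), width = 2 · t* · s/√n = 3.19
98% CI: t* = 2.369, (65.53, 70.07), width = 2 · t* · s/√n = 4.54

The 98% CI is wider by 4.54 - 3.19 = 1.35.
Higher confidence requires a wider interval.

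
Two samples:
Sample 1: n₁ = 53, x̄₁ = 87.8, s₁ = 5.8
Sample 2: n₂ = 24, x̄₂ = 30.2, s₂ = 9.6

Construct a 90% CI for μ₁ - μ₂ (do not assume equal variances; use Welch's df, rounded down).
(54.01, 61.19)

Difference: x̄₁ - x̄₂ = 57.60
SE = √(s₁²/n₁ + s₂²/n₂) = √(5.8²/53 + 9.6²/24) = 2.1154
df = 30.86 → 30 (Welch–Satterthwaite, rounded down)
t* = 1.697

CI: 57.60 ± 1.697 · 2.1154 = 57.60 ± 3.59 = (54.01, 61.19)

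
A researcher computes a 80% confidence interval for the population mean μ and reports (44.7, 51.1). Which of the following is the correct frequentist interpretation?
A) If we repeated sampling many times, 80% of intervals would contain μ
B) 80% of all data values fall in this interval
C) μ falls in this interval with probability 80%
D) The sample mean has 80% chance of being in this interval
A

A) Correct — this is the frequentist long-run coverage interpretation.
B) Wrong — a CI is about the parameter μ, not individual data values.
C) Wrong — μ is fixed; the randomness lives in the interval, not in μ.
D) Wrong — x̄ is observed and sits in the interval by construction.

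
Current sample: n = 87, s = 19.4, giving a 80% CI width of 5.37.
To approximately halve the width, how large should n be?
n ≈ 348

CI width ∝ 1/√n
To reduce width by factor 2, need √n to grow by 2 → need 2² = 4 times as many samples.

Current: n = 87, width = 5.37
New: n = 348, width ≈ 2.67

Width reduced by factor of 5.37/2.67 = 2.01.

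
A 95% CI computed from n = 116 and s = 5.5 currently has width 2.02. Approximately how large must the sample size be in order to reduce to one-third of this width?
n ≈ 1044

CI width ∝ 1/√n
To reduce width by factor 3, need √n to grow by 3 → need 3² = 9 times as many samples.

Current: n = 116, width = 2.02
New: n = 1044, width ≈ 0.67

Width reduced by factor of 2.02/0.67 = 3.01.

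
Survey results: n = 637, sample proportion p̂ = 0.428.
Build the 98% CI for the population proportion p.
(0.382, 0.474)

Proportion CI:
SE = √(p̂(1-p̂)/n) = √(0.428 · 0.572 / 637) = 0.01960

z* = 2.326
Margin = z* · SE = 2.326 · 0.01960 = 0.0456

CI: 0.428 ± 0.0456 = (0.382, 0.474)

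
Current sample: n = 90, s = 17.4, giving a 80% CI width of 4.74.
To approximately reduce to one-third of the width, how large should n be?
n ≈ 810

CI width ∝ 1/√n
To reduce width by factor 3, need √n to grow by 3 → need 3² = 9 times as many samples.

Current: n = 90, width = 4.74
New: n = 810, width ≈ 1.57

Width reduced by factor of 4.74/1.57 = 3.02.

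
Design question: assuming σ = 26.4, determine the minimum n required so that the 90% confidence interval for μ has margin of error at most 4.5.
n ≥ 94

For margin E ≤ 4.5:
n ≥ (z* · σ / E)²
n ≥ (1.645 · 26.4 / 4.5)²
n ≥ 93.14

Minimum n = 94 (rounding up)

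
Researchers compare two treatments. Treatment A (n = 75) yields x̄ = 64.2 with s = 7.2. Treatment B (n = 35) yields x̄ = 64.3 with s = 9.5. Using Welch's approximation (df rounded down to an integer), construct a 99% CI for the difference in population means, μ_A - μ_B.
(-4.94, 4.74)

Difference: x̄₁ - x̄₂ = -0.10
SE = √(s₁²/n₁ + s₂²/n₂) = √(7.2²/75 + 9.5²/35) = 1.8083
df = 52.92 → 52 (Welch–Satterthwaite, rounded down)
t* = 2.674

CI: -0.10 ± 2.674 · 1.8083 = -0.10 ± 4.84 = (-4.94, 4.74)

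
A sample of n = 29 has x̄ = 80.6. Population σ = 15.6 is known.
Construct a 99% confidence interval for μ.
(73.14, 88.06)

z-interval (σ known):
z* = 2.576 for 99% confidence

Margin of error = z* · σ/√n = 2.576 · 15.6/√29 = 7.46

CI: (80.6 - 7.46, 80.6 + 7.46) = (73.14, 88.06)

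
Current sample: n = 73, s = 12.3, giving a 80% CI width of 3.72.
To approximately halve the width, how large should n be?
n ≈ 292

CI width ∝ 1/√n
To reduce width by factor 2, need √n to grow by 2 → need 2² = 4 times as many samples.

Current: n = 73, width = 3.72
New: n = 292, width ≈ 1.85

Width reduced by factor of 3.72/1.85 = 2.01.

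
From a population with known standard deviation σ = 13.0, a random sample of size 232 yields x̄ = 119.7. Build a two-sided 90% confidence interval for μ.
(118.30, 121.10)

z-interval (σ known):
z* = 1.645 for 90% confidence

Margin of error = z* · σ/√n = 1.645 · 13.0/√232 = 1.40

CI: (119.7 - 1.40, 119.7 + 1.40) = (118.30, 121.10)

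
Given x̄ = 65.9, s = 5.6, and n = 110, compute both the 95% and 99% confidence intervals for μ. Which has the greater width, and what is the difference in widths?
99% CI is wider by 0.68

df = 109
95% CI: t* = 1.982, (64.84, 66.96), width = 2 · t* · s/√n = 2.12
99% CI: t* = 2.622, (64.50, 67.30), width = 2 · t* · s/√n = 2.80

The 99% CI is wider by 2.80 - 2.12 = 0.68.
Higher confidence requires a wider interval.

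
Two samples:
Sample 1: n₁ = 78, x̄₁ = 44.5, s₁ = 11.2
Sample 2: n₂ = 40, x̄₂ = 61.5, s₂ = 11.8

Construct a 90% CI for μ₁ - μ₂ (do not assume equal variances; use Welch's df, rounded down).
(-20.76, -13.24)

Difference: x̄₁ - x̄₂ = -17.00
SE = √(s₁²/n₁ + s₂²/n₂) = √(11.2²/78 + 11.8²/40) = 2.2559
df = 75.23 → 75 (Welch–Satterthwaite, rounded down)
t* = 1.665

CI: -17.00 ± 1.665 · 2.2559 = -17.00 ± 3.76 = (-20.76, -13.24)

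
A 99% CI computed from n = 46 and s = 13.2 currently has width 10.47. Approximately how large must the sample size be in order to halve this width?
n ≈ 184

CI width ∝ 1/√n
To reduce width by factor 2, need √n to grow by 2 → need 2² = 4 times as many samples.

Current: n = 46, width = 10.47
New: n = 184, width ≈ 5.07

Width reduced by factor of 10.47/5.07 = 2.07.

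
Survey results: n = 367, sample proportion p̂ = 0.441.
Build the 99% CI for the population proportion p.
(0.374, 0.508)

Proportion CI:
SE = √(p̂(1-p̂)/n) = √(0.441 · 0.559 / 367) = 0.02592

z* = 2.576
Margin = z* · SE = 2.576 · 0.02592 = 0.0668

CI: 0.441 ± 0.0668 = (0.374, 0.508)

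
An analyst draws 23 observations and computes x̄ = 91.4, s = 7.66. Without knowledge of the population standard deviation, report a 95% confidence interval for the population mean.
(88.09, 94.71)

t-interval (σ unknown):
df = n - 1 = 22
t* = 2.074 for 95% confidence

Margin of error = t* · s/√n = 2.074 · 7.66/√23 = 3.31

CI: (88.09, 94.71)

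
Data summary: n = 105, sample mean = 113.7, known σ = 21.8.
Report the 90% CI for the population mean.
(110.20, 117.20)

z-interval (σ known):
z* = 1.645 for 90% confidence

Margin of error = z* · σ/√n = 1.645 · 21.8/√105 = 3.50

CI: (113.7 - 3.50, 113.7 + 3.50) = (110.20, 117.20)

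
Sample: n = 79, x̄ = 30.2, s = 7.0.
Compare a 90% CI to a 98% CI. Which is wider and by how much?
98% CI is wider by 1.12

df = 78
90% CI: t* = 1.665, (28.89, 31.51), width = 2 · t* · s/√n = 2.62
98% CI: t* = 2.375, (28.33, 32.07), width = 2 · t* · s/√n = 3.74

The 98% CI is wider by 3.74 - 2.62 = 1.12.
Higher confidence requires a wider interval.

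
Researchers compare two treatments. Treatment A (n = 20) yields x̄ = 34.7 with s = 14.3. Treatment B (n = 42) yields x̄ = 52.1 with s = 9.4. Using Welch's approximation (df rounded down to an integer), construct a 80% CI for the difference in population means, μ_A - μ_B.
(-22.01, -12.79)

Difference: x̄₁ - x̄₂ = -17.40
SE = √(s₁²/n₁ + s₂²/n₂) = √(14.3²/20 + 9.4²/42) = 3.5112
df = 27.09 → 27 (Welch–Satterthwaite, rounded down)
t* = 1.314

CI: -17.40 ± 1.314 · 3.5112 = -17.40 ± 4.61 = (-22.01, -12.79)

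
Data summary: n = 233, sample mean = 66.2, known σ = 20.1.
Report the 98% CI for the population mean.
(63.14, 69.26)

z-interval (σ known):
z* = 2.326 for 98% confidence

Margin of error = z* · σ/√n = 2.326 · 20.1/√233 = 3.06

CI: (66.2 - 3.06, 66.2 + 3.06) = (63.14, 69.26)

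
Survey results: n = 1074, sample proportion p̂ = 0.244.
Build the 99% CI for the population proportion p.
(0.210, 0.278)

Proportion CI:
SE = √(p̂(1-p̂)/n) = √(0.244 · 0.756 / 1074) = 0.01311

z* = 2.576
Margin = z* · SE = 2.576 · 0.01311 = 0.0338

CI: 0.244 ± 0.0338 = (0.210, 0.278)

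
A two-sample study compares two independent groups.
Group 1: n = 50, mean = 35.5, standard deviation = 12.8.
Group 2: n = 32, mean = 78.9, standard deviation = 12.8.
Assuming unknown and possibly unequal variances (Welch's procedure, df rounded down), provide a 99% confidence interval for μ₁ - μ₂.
(-51.08, -35.72)

Difference: x̄₁ - x̄₂ = -43.40
SE = √(s₁²/n₁ + s₂²/n₂) = √(12.8²/50 + 12.8²/32) = 2.8977
df = 66.22 → 66 (Welch–Satterthwaite, rounded down)
t* = 2.652

CI: -43.40 ± 2.652 · 2.8977 = -43.40 ± 7.68 = (-51.08, -35.72)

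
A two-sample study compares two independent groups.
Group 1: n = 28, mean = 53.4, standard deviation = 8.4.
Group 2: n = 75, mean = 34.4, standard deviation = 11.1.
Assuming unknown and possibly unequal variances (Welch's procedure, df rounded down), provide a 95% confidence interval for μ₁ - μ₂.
(14.92, 23.08)

Difference: x̄₁ - x̄₂ = 19.00
SE = √(s₁²/n₁ + s₂²/n₂) = √(8.4²/28 + 11.1²/75) = 2.0403
df = 63.79 → 63 (Welch–Satterthwaite, rounded down)
t* = 1.998

CI: 19.00 ± 1.998 · 2.0403 = 19.00 ± 4.08 = (14.92, 23.08)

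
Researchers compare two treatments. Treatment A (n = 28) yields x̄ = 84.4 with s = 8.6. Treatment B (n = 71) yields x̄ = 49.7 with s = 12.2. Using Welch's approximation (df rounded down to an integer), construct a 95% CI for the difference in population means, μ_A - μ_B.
(30.36, 39.04)

Difference: x̄₁ - x̄₂ = 34.70
SE = √(s₁²/n₁ + s₂²/n₂) = √(8.6²/28 + 12.2²/71) = 2.1766
df = 69.88 → 69 (Welch–Satterthwaite, rounded down)
t* = 1.995

CI: 34.70 ± 1.995 · 2.1766 = 34.70 ± 4.34 = (30.36, 39.04)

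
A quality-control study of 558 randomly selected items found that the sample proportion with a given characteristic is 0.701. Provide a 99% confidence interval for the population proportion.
(0.651, 0.751)

Proportion CI:
SE = √(p̂(1-p̂)/n) = √(0.701 · 0.299 / 558) = 0.01938

z* = 2.576
Margin = z* · SE = 2.576 · 0.01938 = 0.0499

CI: 0.701 ± 0.0499 = (0.651, 0.751)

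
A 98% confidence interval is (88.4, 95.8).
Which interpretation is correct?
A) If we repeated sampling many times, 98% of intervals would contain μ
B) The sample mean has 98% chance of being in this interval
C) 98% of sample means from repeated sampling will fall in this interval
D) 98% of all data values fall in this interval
A

A) Correct — this is the frequentist long-run coverage interpretation.
B) Wrong — x̄ is observed and sits in the interval by construction.
C) Wrong — coverage applies to intervals containing μ, not to future x̄ values.
D) Wrong — a CI is about the parameter μ, not individual data values.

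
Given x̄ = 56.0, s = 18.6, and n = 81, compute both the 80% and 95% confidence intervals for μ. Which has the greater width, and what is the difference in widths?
95% CI is wider by 2.89

df = 80
80% CI: t* = 1.292, (53.33, 58.67), width = 2 · t* · s/√n = 5.34
95% CI: t* = 1.990, (51.89, 60.11), width = 2 · t* · s/√n = 8.23

The 95% CI is wider by 8.23 - 5.34 = 2.89.
Higher confidence requires a wider interval.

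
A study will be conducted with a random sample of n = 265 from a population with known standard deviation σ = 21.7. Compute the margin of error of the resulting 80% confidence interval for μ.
Margin of error = 1.71

Margin of error = z* · σ/√n
= 1.282 · 21.7/√265
= 1.282 · 21.7/16.2788
= 1.71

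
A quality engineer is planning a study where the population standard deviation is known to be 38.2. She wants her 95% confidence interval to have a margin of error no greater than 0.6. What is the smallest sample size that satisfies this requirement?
n ≥ 15572

For margin E ≤ 0.6:
n ≥ (z* · σ / E)²
n ≥ (1.960 · 38.2 / 0.6)²
n ≥ 15571.71

Minimum n = 15572 (rounding up)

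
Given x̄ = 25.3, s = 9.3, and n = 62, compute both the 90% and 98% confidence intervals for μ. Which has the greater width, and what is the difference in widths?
98% CI is wider by 1.70

df = 61
90% CI: t* = 1.670, (23.33, 27.27), width = 2 · t* · s/√n = 3.94
98% CI: t* = 2.389, (22.48, 28.12), width = 2 · t* · s/√n = 5.64

The 98% CI is wider by 5.64 - 3.94 = 1.70.
Higher confidence requires a wider interval.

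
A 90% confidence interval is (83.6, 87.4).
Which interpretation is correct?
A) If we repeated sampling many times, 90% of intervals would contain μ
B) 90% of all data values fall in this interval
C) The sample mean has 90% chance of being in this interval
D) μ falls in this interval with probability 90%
A

A) Correct — this is the frequentist long-run coverage interpretation.
B) Wrong — a CI is about the parameter μ, not individual data values.
C) Wrong — x̄ is observed and sits in the interval by construction.
D) Wrong — μ is fixed; the randomness lives in the interval, not in μ.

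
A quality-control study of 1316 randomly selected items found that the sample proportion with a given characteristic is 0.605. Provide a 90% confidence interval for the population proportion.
(0.583, 0.627)

Proportion CI:
SE = √(p̂(1-p̂)/n) = √(0.605 · 0.395 / 1316) = 0.01348

z* = 1.645
Margin = z* · SE = 1.645 · 0.01348 = 0.0222

CI: 0.605 ± 0.0222 = (0.583, 0.627)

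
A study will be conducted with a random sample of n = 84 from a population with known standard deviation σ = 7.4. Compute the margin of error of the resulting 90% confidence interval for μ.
Margin of error = 1.33

Margin of error = z* · σ/√n
= 1.645 · 7.4/√84
= 1.645 · 7.4/9.1652
= 1.33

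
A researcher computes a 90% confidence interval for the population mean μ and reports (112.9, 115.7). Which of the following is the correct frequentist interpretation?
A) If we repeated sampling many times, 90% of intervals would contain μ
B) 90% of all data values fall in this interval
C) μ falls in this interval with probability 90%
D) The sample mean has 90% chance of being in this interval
A

A) Correct — this is the frequentist long-run coverage interpretation.
B) Wrong — a CI is about the parameter μ, not individual data values.
C) Wrong — μ is fixed; the randomness lives in the interval, not in μ.
D) Wrong — x̄ is observed and sits in the interval by construction.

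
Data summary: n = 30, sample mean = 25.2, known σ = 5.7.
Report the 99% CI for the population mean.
(22.52, 27.88)

z-interval (σ known):
z* = 2.576 for 99% confidence

Margin of error = z* · σ/√n = 2.576 · 5.7/√30 = 2.68

CI: (25.2 - 2.68, 25.2 + 2.68) = (22.52, 27.88)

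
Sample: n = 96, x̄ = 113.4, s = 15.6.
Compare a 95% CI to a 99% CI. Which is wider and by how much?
99% CI is wider by 2.05

df = 95
95% CI: t* = 1.985, (110.24, 116.56), width = 2 · t* · s/√n = 6.32
99% CI: t* = 2.629, (109.21, 117.59), width = 2 · t* · s/√n = 8.37

The 99% CI is wider by 8.37 - 6.32 = 2.05.
Higher confidence requires a wider interval.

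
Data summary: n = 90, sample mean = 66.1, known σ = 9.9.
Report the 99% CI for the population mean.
(63.41, 68.79)

z-interval (σ known):
z* = 2.576 for 99% confidence

Margin of error = z* · σ/√n = 2.576 · 9.9/√90 = 2.69

CI: (66.1 - 2.69, 66.1 + 2.69) = (63.41, 68.79)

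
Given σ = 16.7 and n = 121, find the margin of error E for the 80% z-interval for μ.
Margin of error = 1.95

Margin of error = z* · σ/√n
= 1.282 · 16.7/√121
= 1.282 · 16.7/11.0000
= 1.95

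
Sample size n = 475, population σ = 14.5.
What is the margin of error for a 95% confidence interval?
Margin of error = 1.30

Margin of error = z* · σ/√n
= 1.960 · 14.5/√475
= 1.960 · 14.5/21.7945
= 1.30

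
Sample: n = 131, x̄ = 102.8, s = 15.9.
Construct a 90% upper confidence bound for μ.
μ ≤ 104.59

Upper bound (one-sided):
t* = 1.288 (one-sided for 90%)
Upper bound = x̄ + t* · s/√n = 102.8 + 1.288 · 15.9/√131 = 104.59

We are 90% confident that μ ≤ 104.59.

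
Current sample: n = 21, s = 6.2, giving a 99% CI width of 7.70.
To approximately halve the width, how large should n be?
n ≈ 84

CI width ∝ 1/√n
To reduce width by factor 2, need √n to grow by 2 → need 2² = 4 times as many samples.

Current: n = 21, width = 7.70
New: n = 84, width ≈ 3.57

Width reduced by factor of 7.70/3.57 = 2.16.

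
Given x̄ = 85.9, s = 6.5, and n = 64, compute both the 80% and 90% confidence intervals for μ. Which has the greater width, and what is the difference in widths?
90% CI is wider by 0.61

df = 63
80% CI: t* = 1.295, (84.85, 86.95), width = 2 · t* · s/√n = 2.10
90% CI: t* = 1.669, (84.54, 87.26), width = 2 · t* · s/√n = 2.71

The 90% CI is wider by 2.71 - 2.10 = 0.61.
Higher confidence requires a wider interval.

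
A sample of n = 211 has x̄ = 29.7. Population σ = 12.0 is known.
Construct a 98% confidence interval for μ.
(27.78, 31.62)

z-interval (σ known):
z* = 2.326 for 98% confidence

Margin of error = z* · σ/√n = 2.326 · 12.0/√211 = 1.92

CI: (29.7 - 1.92, 29.7 + 1.92) = (27.78, 31.62)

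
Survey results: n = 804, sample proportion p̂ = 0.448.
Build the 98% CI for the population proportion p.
(0.407, 0.489)

Proportion CI:
SE = √(p̂(1-p̂)/n) = √(0.448 · 0.552 / 804) = 0.01754

z* = 2.326
Margin = z* · SE = 2.326 · 0.01754 = 0.0408

CI: 0.448 ± 0.0408 = (0.407, 0.489)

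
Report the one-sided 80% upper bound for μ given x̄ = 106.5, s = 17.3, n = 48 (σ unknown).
μ ≤ 108.62

Upper bound (one-sided):
t* = 0.849 (one-sided for 80%)
Upper bound = x̄ + t* · s/√n = 106.5 + 0.849 · 17.3/√48 = 108.62

We are 80% confident that μ ≤ 108.62.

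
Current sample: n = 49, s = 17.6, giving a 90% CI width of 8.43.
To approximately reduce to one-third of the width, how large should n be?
n ≈ 441

CI width ∝ 1/√n
To reduce width by factor 3, need √n to grow by 3 → need 3² = 9 times as many samples.

Current: n = 49, width = 8.43
New: n = 441, width ≈ 2.76

Width reduced by factor of 8.43/2.76 = 3.05.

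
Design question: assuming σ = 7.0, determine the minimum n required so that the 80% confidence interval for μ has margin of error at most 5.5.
n ≥ 3

For margin E ≤ 5.5:
n ≥ (z* · σ / E)²
n ≥ (1.282 · 7.0 / 5.5)²
n ≥ 2.66

Minimum n = 3 (rounding up)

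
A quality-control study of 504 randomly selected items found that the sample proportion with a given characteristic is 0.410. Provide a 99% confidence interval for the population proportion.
(0.354, 0.466)

Proportion CI:
SE = √(p̂(1-p̂)/n) = √(0.410 · 0.590 / 504) = 0.02191

z* = 2.576
Margin = z* · SE = 2.576 · 0.02191 = 0.0564

CI: 0.410 ± 0.0564 = (0.354, 0.466)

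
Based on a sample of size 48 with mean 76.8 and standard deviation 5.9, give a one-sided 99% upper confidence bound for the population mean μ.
μ ≤ 78.85

Upper bound (one-sided):
t* = 2.408 (one-sided for 99%)
Upper bound = x̄ + t* · s/√n = 76.8 + 2.408 · 5.9/√48 = 78.85

We are 99% confident that μ ≤ 78.85.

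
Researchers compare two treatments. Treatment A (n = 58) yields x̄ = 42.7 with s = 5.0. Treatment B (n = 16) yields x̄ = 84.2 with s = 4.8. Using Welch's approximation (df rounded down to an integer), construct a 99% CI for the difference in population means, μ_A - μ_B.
(-45.33, -37.67)

Difference: x̄₁ - x̄₂ = -41.50
SE = √(s₁²/n₁ + s₂²/n₂) = √(5.0²/58 + 4.8²/16) = 1.3679
df = 24.74 → 24 (Welch–Satterthwaite, rounded down)
t* = 2.797

CI: -41.50 ± 2.797 · 1.3679 = -41.50 ± 3.83 = (-45.33, -37.67)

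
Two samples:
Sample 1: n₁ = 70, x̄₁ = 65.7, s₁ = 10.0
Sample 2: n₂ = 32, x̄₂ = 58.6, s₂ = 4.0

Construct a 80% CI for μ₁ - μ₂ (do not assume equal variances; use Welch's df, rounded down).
(5.31, 8.89)

Difference: x̄₁ - x̄₂ = 7.10
SE = √(s₁²/n₁ + s₂²/n₂) = √(10.0²/70 + 4.0²/32) = 1.3887
df = 98.81 → 98 (Welch–Satterthwaite, rounded down)
t* = 1.290

CI: 7.10 ± 1.290 · 1.3887 = 7.10 ± 1.79 = (5.31, 8.89)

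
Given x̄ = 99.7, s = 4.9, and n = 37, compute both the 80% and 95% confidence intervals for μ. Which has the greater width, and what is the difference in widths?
95% CI is wider by 1.17

df = 36
80% CI: t* = 1.306, (98.65, 100.75), width = 2 · t* · s/√n = 2.10
95% CI: t* = 2.028, (98.07, 101.33), width = 2 · t* · s/√n = 3.27

The 95% CI is wider by 3.27 - 2.10 = 1.17.
Higher confidence requires a wider interval.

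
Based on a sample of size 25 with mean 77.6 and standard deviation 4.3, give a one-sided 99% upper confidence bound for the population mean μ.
μ ≤ 79.74

Upper bound (one-sided):
t* = 2.492 (one-sided for 99%)
Upper bound = x̄ + t* · s/√n = 77.6 + 2.492 · 4.3/√25 = 79.74

We are 99% confident that μ ≤ 79.74.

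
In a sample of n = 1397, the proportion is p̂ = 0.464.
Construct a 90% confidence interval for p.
(0.442, 0.486)

Proportion CI:
SE = √(p̂(1-p̂)/n) = √(0.464 · 0.536 / 1397) = 0.01334

z* = 1.645
Margin = z* · SE = 1.645 · 0.01334 = 0.0219

CI: 0.464 ± 0.0219 = (0.442, 0.486)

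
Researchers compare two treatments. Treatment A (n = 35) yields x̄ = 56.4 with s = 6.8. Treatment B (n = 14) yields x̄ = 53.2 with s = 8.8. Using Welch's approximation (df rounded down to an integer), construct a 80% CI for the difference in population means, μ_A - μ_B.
(-0.28, 6.68)

Difference: x̄₁ - x̄₂ = 3.20
SE = √(s₁²/n₁ + s₂²/n₂) = √(6.8²/35 + 8.8²/14) = 2.6177
df = 19.53 → 19 (Welch–Satterthwaite, rounded down)
t* = 1.328

CI: 3.20 ± 1.328 · 2.6177 = 3.20 ± 3.48 = (-0.28, 6.68)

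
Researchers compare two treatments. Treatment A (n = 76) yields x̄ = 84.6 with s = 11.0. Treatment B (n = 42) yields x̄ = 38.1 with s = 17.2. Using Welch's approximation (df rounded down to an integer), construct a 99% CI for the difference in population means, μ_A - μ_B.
(38.68, 54.32)

Difference: x̄₁ - x̄₂ = 46.50
SE = √(s₁²/n₁ + s₂²/n₂) = √(11.0²/76 + 17.2²/42) = 2.9387
df = 59.95 → 59 (Welch–Satterthwaite, rounded down)
t* = 2.662

CI: 46.50 ± 2.662 · 2.9387 = 46.50 ± 7.82 = (38.68, 54.32)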